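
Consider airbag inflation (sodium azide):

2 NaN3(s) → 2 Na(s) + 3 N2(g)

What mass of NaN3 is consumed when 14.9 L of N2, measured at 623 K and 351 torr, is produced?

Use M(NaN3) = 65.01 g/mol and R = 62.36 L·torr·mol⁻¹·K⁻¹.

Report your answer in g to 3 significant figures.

n(N2) = PV/RT = (351 × 14.9) / (62.36 × 623) = 0.1346 mol
n(NaN3) = (2/3) × 0.1346 = 0.08973 mol
m(NaN3) = 0.08973 × 65.01 = 5.833 g

5.83 g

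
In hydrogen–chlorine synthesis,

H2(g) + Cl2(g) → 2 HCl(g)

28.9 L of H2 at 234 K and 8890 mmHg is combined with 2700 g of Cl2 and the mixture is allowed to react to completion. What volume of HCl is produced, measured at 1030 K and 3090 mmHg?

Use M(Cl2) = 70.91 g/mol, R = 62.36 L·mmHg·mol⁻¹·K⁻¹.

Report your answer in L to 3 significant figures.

n(H2) = PV/RT = (8890 × 28.9) / (62.36 × 234) = 17.61 mol
n(Cl2) = 2700 / 70.91 = 38.08 mol
For 17.61 mol H2, stoichiometry requires (1/1) × 17.61 = 17.61 mol Cl2; 38.08 mol is available, so H2 is limiting.
n(HCl) = (2/1) × 17.61 = 35.22 mol
V(HCl) = nRT/P = 35.22 × 62.36 × 1030 / 3090 = 732.1 L

732 L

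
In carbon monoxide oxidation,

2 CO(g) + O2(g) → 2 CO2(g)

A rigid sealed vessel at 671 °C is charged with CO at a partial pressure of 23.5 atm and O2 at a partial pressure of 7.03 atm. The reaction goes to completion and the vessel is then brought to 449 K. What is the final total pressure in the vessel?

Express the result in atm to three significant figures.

11.2 atm

Because the vessel is rigid and T is held at 671 °C, work the stoichiometry in partial pressures (P_i = n_iRT/V).
P(O2) required for 23.5 atm of CO = (1/2) × 23.5 = 11.75 atm; available 7.03 atm, so O2 is limiting.
P(CO) remaining = 23.5 − (2/1) × 7.03 = 9.440 atm
P(gaseous products) = (2)/1 × 7.03 = 14.06 atm
P_total at 671 °C = 9.440 + 14.06 = 23.50 atm
Scaling to 449 K: P = 23.50 × 449/944.15 = 11.18 atm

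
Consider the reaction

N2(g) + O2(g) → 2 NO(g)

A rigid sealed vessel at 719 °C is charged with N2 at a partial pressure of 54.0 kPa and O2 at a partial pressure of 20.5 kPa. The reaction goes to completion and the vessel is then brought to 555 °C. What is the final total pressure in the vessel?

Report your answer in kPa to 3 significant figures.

Because the vessel is rigid and T is held at 719 °C, work the stoichiometry in partial pressures (P_i = n_iRT/V).
P(O2) required for 54.0 kPa of N2 = (1/1) × 54.0 = 54.00 kPa; available 20.5 kPa, so O2 is limiting.
P(N2) remaining = 54.0 − (1/1) × 20.5 = 33.50 kPa
P(gaseous products) = (2)/1 × 20.5 = 41.00 kPa
P_total at 719 °C = 33.50 + 41.00 = 74.50 kPa
Scaling to 555 °C: P = 74.50 × 828.15/992.15 = 62.19 kPa

62.2 kPa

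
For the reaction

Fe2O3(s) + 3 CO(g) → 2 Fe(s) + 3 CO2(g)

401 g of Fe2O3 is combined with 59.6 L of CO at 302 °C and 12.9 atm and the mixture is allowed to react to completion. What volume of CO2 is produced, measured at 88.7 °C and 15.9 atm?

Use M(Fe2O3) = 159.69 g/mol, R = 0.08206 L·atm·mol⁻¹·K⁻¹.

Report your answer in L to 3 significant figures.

n(Fe2O3) = 401 / 159.69 = 2.511 mol
n(CO) = PV/RT = (12.9 × 59.6) / (0.08206 × 575.15) = 16.29 mol
For 2.511 mol Fe2O3, stoichiometry requires (3/1) × 2.511 = 7.533 mol CO; 16.29 mol is available, so Fe2O3 is limiting.
n(CO2) = (3/1) × 2.511 = 7.533 mol
V(CO2) = nRT/P = 7.533 × 0.08206 × 361.85 / 15.9 = 14.07 L

14.1 L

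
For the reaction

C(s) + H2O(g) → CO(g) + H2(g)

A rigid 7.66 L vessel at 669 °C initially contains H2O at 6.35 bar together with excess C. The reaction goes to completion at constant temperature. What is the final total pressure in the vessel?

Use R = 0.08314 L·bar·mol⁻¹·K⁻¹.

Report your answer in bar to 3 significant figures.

12.7 bar

At constant T and V, P ∝ n(gas): 1 mol gas → 2 mol gas.
P_final = (2/1) × 6.35 = 12.70 bar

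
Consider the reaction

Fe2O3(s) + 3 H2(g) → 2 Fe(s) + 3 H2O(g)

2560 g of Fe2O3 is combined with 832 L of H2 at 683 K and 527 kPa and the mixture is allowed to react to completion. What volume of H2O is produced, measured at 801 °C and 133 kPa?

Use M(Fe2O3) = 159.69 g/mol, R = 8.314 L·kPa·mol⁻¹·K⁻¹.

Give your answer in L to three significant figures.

3230 L

n(Fe2O3) = 2560 / 159.69 = 16.03 mol
n(H2) = PV/RT = (527 × 832) / (8.314 × 683) = 77.22 mol
For 16.03 mol Fe2O3, stoichiometry requires (3/1) × 16.03 = 48.09 mol H2; 77.22 mol is available, so Fe2O3 is limiting.
n(H2O) = (3/1) × 16.03 = 48.09 mol
V(H2O) = nRT/P = 48.09 × 8.314 × 1074.15 / 133 = 3229 L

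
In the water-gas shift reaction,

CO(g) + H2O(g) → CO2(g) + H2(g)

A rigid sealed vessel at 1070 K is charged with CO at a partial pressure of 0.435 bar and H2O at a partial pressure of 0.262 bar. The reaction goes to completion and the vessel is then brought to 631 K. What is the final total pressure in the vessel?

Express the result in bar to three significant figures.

0.411 bar

With V and T fixed, P_i ∝ n_i, so the mole ratios apply directly to partial pressures at 1070 K.
P(H2O) required for 0.435 bar of CO = (1/1) × 0.435 = 0.4350 bar; available 0.262 bar, so H2O is limiting.
P(CO) remaining = 0.435 − (1/1) × 0.262 = 0.1730 bar
P(gaseous products) = (1+1)/1 × 0.262 = 0.5240 bar
P_total at 1070 K = 0.1730 + 0.5240 = 0.6970 bar
Scaling to 631 K: P = 0.6970 × 631/1070 = 0.4110 bar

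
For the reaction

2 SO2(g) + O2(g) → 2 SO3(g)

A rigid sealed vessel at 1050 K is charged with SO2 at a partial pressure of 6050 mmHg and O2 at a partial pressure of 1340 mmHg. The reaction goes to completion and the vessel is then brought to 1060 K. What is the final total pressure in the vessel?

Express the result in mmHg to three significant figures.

Because the vessel is rigid and T is held at 1050 K, work the stoichiometry in partial pressures (P_i = n_iRT/V).
P(O2) required for 6050 mmHg of SO2 = (1/2) × 6050 = 3025 mmHg; available 1340 mmHg, so O2 is limiting.
P(SO2) remaining = 6050 − (2/1) × 1340 = 3370 mmHg
P(gaseous products) = (2)/1 × 1340 = 2680 mmHg
P_total at 1050 K = 3370 + 2680 = 6050 mmHg
Scaling to 1060 K: P = 6050 × 1060/1050 = 6108 mmHg

6110 mmHg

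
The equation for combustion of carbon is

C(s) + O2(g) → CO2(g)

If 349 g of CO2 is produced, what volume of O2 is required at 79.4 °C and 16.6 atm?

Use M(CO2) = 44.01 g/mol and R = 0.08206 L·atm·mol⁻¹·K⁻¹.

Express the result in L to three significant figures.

n(CO2) = 349.0 / 44.01 = 7.930 mol
n(O2) = (1/1) × 7.930 = 7.930 mol
V = nRT/P = 7.930 × 0.08206 × 352.55 / 16.6 = 13.82 L

13.8 L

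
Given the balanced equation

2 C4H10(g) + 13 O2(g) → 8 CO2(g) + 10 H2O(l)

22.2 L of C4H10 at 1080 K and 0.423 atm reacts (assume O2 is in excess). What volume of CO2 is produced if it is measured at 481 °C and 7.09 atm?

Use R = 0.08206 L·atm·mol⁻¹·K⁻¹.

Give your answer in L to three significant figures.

n(C4H10) = PV/RT = (0.423 × 22.2) / (0.08206 × 1080) = 0.1060 mol
n(CO2) = (8/2) × 0.1060 = 0.4240 mol
V = nRT/P = 0.4240 × 0.08206 × 754.15 / 7.09 = 3.701 L

3.70 L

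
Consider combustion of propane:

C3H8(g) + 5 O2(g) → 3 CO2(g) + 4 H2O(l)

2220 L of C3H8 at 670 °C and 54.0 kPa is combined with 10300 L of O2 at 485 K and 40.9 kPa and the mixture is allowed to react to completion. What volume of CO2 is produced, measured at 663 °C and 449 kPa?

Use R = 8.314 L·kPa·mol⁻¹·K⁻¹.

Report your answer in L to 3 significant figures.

n(C3H8) = PV/RT = (54.0 × 2220) / (8.314 × 943.15) = 15.29 mol
n(O2) = PV/RT = (40.9 × 10300) / (8.314 × 485) = 104.5 mol
For 15.29 mol C3H8, stoichiometry requires (5/1) × 15.29 = 76.45 mol O2; 104.5 mol is available, so C3H8 is limiting.
n(CO2) = (3/1) × 15.29 = 45.87 mol
V(CO2) = nRT/P = 45.87 × 8.314 × 936.15 / 449 = 795.1 L

795 L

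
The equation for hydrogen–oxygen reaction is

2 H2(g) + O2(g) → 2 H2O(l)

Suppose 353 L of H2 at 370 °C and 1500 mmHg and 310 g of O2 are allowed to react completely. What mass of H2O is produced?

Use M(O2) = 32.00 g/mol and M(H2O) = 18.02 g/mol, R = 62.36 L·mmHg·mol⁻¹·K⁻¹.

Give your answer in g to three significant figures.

n(H2) = PV/RT = (1500 × 353) / (62.36 × 643.15) = 13.20 mol
n(O2) = 310 / 32.00 = 9.688 mol
For 13.20 mol H2, stoichiometry requires (1/2) × 13.20 = 6.600 mol O2; 9.688 mol is available, so H2 is limiting.
n(H2O) = (2/2) × 13.20 = 13.20 mol
m(H2O) = 13.20 × 18.02 = 237.9 g

238 g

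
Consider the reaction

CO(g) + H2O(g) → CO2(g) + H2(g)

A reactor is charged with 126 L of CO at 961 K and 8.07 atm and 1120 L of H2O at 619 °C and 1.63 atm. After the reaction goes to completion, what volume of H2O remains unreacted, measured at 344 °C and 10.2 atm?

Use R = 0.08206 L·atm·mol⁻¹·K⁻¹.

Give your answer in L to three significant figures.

n(CO) = PV/RT = (8.07 × 126) / (0.08206 × 961) = 12.89 mol
n(H2O) = PV/RT = (1.63 × 1120) / (0.08206 × 892.15) = 24.94 mol
For 12.89 mol CO, stoichiometry requires (1/1) × 12.89 = 12.89 mol H2O; 24.94 mol is available, so CO is limiting.
n(H2O) consumed = (1/1) × 12.89 = 12.89 mol; remaining = 24.94 − 12.89 = 12.05 mol
V(H2O) = nRT/P = 12.05 × 0.08206 × 617.15 / 10.2 = 59.83 L

59.8 L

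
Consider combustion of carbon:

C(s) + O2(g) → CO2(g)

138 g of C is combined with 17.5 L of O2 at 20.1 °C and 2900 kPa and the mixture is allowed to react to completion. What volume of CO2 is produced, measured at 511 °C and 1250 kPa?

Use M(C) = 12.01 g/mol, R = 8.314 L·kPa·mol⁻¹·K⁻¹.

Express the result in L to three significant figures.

n(C) = 138 / 12.01 = 11.49 mol
n(O2) = PV/RT = (2900 × 17.5) / (8.314 × 293.25) = 20.82 mol
For 11.49 mol C, stoichiometry requires (1/1) × 11.49 = 11.49 mol O2; 20.82 mol is available, so C is limiting.
n(CO2) = (1/1) × 11.49 = 11.49 mol
V(CO2) = nRT/P = 11.49 × 8.314 × 784.15 / 1250 = 59.93 L

59.9 L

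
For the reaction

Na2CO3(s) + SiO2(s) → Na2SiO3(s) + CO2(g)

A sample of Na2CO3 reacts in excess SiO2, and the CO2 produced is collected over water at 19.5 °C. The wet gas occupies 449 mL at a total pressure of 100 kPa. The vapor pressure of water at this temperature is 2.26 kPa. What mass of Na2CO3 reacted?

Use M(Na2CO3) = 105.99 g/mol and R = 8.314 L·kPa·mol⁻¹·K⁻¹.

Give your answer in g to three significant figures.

P(CO2) = 100 − 2.26 = 97.74 kPa
n(CO2) = PV/RT = (97.74 × 0.4490) / (8.314 × 292.65) = 0.01804 mol
n(Na2CO3) = (1/1) × 0.01804 = 0.01804 mol
m(Na2CO3) = 0.01804 × 105.99 = 1.912 g

1.91 g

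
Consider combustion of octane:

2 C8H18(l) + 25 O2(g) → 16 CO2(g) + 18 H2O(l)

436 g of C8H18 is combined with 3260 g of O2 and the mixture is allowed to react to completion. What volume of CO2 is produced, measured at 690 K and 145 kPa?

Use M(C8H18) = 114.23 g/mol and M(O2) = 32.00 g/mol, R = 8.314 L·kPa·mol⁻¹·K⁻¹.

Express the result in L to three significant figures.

1210 L

n(C8H18) = 436 / 114.23 = 3.817 mol
n(O2) = 3260 / 32.00 = 101.9 mol
For 3.817 mol C8H18, stoichiometry requires (25/2) × 3.817 = 47.71 mol O2; 101.9 mol is available, so C8H18 is limiting.
n(CO2) = (16/2) × 3.817 = 30.54 mol
V(CO2) = nRT/P = 30.54 × 8.314 × 690 / 145 = 1208 L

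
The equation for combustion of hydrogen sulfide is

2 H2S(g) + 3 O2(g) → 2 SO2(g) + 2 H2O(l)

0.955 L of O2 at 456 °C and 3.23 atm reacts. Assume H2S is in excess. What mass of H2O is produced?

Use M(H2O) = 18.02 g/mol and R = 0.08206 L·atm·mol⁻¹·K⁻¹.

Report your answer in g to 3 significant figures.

n(O2) = PV/RT = (3.23 × 0.955) / (0.08206 × 729.15) = 0.05155 mol
n(H2O) = (2/3) × 0.05155 = 0.03437 mol
m(H2O) = 0.03437 × 18.02 = 0.6193 g

0.619 g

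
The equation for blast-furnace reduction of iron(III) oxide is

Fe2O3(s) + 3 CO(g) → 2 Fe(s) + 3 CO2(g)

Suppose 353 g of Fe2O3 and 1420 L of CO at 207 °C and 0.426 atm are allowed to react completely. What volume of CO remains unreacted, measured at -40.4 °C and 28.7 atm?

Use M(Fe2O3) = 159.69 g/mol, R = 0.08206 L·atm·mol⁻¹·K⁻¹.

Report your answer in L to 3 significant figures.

5.80 L

n(Fe2O3) = 353 / 159.69 = 2.211 mol
n(CO) = PV/RT = (0.426 × 1420) / (0.08206 × 480.15) = 15.35 mol
For 2.211 mol Fe2O3, stoichiometry requires (3/1) × 2.211 = 6.633 mol CO; 15.35 mol is available, so Fe2O3 is limiting.
n(CO) consumed = (3/1) × 2.211 = 6.633 mol; remaining = 15.35 − 6.633 = 8.717 mol
V(CO) = nRT/P = 8.717 × 0.08206 × 232.75 / 28.7 = 5.801 L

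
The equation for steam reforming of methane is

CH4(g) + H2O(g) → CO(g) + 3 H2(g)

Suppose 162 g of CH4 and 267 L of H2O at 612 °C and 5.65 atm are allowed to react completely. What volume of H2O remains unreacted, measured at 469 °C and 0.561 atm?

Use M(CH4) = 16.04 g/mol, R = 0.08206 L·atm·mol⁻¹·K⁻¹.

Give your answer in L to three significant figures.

n(CH4) = 162 / 16.04 = 10.10 mol
n(H2O) = PV/RT = (5.65 × 267) / (0.08206 × 885.15) = 20.77 mol
For 10.10 mol CH4, stoichiometry requires (1/1) × 10.10 = 10.10 mol H2O; 20.77 mol is available, so CH4 is limiting.
n(H2O) consumed = (1/1) × 10.10 = 10.10 mol; remaining = 20.77 − 10.10 = 10.67 mol
V(H2O) = nRT/P = 10.67 × 0.08206 × 742.15 / 0.561 = 1158 L

1160 L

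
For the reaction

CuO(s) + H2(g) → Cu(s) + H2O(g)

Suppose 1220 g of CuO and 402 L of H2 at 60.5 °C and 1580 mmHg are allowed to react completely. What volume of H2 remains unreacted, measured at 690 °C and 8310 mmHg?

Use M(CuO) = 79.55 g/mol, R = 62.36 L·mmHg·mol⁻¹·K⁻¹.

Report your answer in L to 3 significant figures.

110 L

n(CuO) = 1220 / 79.55 = 15.34 mol
n(H2) = PV/RT = (1580 × 402) / (62.36 × 333.65) = 30.53 mol
For 15.34 mol CuO, stoichiometry requires (1/1) × 15.34 = 15.34 mol H2; 30.53 mol is available, so CuO is limiting.
n(H2) consumed = (1/1) × 15.34 = 15.34 mol; remaining = 30.53 − 15.34 = 15.19 mol
V(H2) = nRT/P = 15.19 × 62.36 × 963.15 / 8310 = 109.8 L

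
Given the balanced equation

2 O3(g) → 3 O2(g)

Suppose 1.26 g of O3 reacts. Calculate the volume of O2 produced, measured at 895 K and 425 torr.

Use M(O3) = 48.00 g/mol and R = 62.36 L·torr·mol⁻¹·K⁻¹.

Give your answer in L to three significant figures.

5.17 L

n(O3) = 1.260 / 48.00 = 0.02625 mol
n(O2) = (3/2) × 0.02625 = 0.03938 mol
V = nRT/P = 0.03938 × 62.36 × 895 / 425 = 5.171 L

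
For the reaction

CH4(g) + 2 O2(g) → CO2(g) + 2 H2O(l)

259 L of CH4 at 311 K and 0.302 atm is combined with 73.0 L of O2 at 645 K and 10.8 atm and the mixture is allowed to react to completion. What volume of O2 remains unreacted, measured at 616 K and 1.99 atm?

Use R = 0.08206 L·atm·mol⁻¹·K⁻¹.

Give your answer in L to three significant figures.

223 L

n(CH4) = PV/RT = (0.302 × 259) / (0.08206 × 311) = 3.065 mol
n(O2) = PV/RT = (10.8 × 73.0) / (0.08206 × 645) = 14.90 mol
For 3.065 mol CH4, stoichiometry requires (2/1) × 3.065 = 6.130 mol O2; 14.90 mol is available, so CH4 is limiting.
n(O2) consumed = (2/1) × 3.065 = 6.130 mol; remaining = 14.90 − 6.130 = 8.770 mol
V(O2) = nRT/P = 8.770 × 0.08206 × 616 / 1.99 = 222.8 L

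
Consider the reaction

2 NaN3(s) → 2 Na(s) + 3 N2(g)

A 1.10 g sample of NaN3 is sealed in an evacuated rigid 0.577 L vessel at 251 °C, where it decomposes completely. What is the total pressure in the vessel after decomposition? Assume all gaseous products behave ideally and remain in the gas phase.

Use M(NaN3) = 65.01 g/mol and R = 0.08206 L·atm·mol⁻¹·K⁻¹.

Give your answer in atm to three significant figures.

1.89 atm

n(NaN3) = 1.10 / 65.01 = 0.01692 mol
n(gas produced) = (3/2) × 0.01692 = 0.02538 mol
P = nRT/V = 0.02538 × 0.08206 × 524.15 / 0.577 = 1.892 atm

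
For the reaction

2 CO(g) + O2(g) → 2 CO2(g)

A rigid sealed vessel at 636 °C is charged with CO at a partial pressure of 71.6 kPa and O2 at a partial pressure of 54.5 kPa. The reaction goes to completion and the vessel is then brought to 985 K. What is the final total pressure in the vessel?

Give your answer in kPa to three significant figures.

97.8 kPa

At constant V, partial pressures at 636 °C are proportional to moles, so apply stoichiometry directly to pressures.
P(O2) required for 71.6 kPa of CO = (1/2) × 71.6 = 35.80 kPa; available 54.5 kPa, so CO is limiting.
P(O2) remaining = 54.5 − (1/2) × 71.6 = 18.70 kPa
P(gaseous products) = (2)/2 × 71.6 = 71.60 kPa
P_total at 636 °C = 18.70 + 71.60 = 90.30 kPa
Scaling to 985 K: P = 90.30 × 985/909.15 = 97.83 kPa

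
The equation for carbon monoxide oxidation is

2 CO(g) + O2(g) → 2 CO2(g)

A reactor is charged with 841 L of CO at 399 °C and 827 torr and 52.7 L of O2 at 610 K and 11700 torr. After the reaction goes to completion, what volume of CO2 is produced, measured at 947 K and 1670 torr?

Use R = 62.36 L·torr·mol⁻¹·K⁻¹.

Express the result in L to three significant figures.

n(CO) = PV/RT = (827 × 841) / (62.36 × 672.15) = 16.59 mol
n(O2) = PV/RT = (11700 × 52.7) / (62.36 × 610) = 16.21 mol
For 16.59 mol CO, stoichiometry requires (1/2) × 16.59 = 8.295 mol O2; 16.21 mol is available, so CO is limiting.
n(CO2) = (2/2) × 16.59 = 16.59 mol
V(CO2) = nRT/P = 16.59 × 62.36 × 947 / 1670 = 586.7 L

587 L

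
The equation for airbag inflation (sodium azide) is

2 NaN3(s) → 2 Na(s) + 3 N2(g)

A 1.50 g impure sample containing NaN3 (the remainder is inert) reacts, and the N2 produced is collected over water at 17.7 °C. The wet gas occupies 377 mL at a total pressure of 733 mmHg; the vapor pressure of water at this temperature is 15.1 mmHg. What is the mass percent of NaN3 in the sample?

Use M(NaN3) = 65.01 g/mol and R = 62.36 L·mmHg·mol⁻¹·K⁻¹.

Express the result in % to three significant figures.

43.1 %

P(N2) = 733 − 15.1 = 717.9 mmHg
n(N2) = PV/RT = (717.9 × 0.3770) / (62.36 × 290.85) = 0.01492 mol
n(NaN3) = (2/3) × 0.01492 = 0.009947 mol
m(NaN3) = 0.009947 × 65.01 = 0.6467 g
%NaN3 = 0.6467 / 1.50 × 100 = 43.11%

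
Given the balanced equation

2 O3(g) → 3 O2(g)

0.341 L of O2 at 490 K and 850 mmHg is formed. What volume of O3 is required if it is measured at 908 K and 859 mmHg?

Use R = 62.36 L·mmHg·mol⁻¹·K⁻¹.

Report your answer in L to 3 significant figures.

n(O2) = PV/RT = (850 × 0.341) / (62.36 × 490) = 0.009486 mol
n(O3) = (2/3) × 0.009486 = 0.006324 mol
V = nRT/P = 0.006324 × 62.36 × 908 / 859 = 0.4169 L

0.417 L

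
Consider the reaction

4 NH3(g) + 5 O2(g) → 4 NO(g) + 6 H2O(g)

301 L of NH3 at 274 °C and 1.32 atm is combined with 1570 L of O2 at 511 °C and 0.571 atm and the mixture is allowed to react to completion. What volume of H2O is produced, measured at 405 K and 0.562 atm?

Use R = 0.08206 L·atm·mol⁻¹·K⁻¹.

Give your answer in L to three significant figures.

785 L

n(NH3) = PV/RT = (1.32 × 301) / (0.08206 × 547.15) = 8.849 mol
n(O2) = PV/RT = (0.571 × 1570) / (0.08206 × 784.15) = 13.93 mol
For 8.849 mol NH3, stoichiometry requires (5/4) × 8.849 = 11.06 mol O2; 13.93 mol is available, so NH3 is limiting.
n(H2O) = (6/4) × 8.849 = 13.27 mol
V(H2O) = nRT/P = 13.27 × 0.08206 × 405 / 0.562 = 784.7 L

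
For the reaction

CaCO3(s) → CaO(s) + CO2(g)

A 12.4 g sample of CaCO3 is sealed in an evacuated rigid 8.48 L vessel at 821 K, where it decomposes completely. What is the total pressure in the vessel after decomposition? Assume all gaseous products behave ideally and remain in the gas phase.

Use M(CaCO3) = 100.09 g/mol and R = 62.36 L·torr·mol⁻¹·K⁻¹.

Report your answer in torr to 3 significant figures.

n(CaCO3) = 12.4 / 100.09 = 0.1239 mol
n(gas produced) = (1/1) × 0.1239 = 0.1239 mol
P = nRT/V = 0.1239 × 62.36 × 821 / 8.48 = 748.0 torr

748 torr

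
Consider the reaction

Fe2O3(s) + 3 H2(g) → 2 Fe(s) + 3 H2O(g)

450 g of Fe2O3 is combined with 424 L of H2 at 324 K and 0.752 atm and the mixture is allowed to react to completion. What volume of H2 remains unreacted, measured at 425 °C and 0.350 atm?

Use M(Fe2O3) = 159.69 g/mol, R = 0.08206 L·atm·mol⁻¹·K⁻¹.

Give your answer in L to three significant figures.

579 L

n(Fe2O3) = 450 / 159.69 = 2.818 mol
n(H2) = PV/RT = (0.752 × 424) / (0.08206 × 324) = 11.99 mol
For 2.818 mol Fe2O3, stoichiometry requires (3/1) × 2.818 = 8.454 mol H2; 11.99 mol is available, so Fe2O3 is limiting.
n(H2) consumed = (3/1) × 2.818 = 8.454 mol; remaining = 11.99 − 8.454 = 3.536 mol
V(H2) = nRT/P = 3.536 × 0.08206 × 698.15 / 0.350 = 578.8 L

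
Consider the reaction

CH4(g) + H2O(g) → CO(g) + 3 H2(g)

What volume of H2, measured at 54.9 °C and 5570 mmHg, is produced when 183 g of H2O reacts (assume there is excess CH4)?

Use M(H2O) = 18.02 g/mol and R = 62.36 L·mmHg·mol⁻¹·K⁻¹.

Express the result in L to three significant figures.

112 L

n(H2O) = 183.0 / 18.02 = 10.16 mol
n(H2) = (3/1) × 10.16 = 30.48 mol
V = nRT/P = 30.48 × 62.36 × 328.05 / 5570 = 111.9 L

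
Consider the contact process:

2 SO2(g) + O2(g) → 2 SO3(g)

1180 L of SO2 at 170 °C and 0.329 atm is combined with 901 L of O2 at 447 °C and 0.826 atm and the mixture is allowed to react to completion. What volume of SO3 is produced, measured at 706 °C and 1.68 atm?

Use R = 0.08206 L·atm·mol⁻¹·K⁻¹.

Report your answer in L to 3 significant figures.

511 L

n(SO2) = PV/RT = (0.329 × 1180) / (0.08206 × 443.15) = 10.68 mol
n(O2) = PV/RT = (0.826 × 901) / (0.08206 × 720.15) = 12.59 mol
For 10.68 mol SO2, stoichiometry requires (1/2) × 10.68 = 5.340 mol O2; 12.59 mol is available, so SO2 is limiting.
n(SO3) = (2/2) × 10.68 = 10.68 mol
V(SO3) = nRT/P = 10.68 × 0.08206 × 979.15 / 1.68 = 510.8 L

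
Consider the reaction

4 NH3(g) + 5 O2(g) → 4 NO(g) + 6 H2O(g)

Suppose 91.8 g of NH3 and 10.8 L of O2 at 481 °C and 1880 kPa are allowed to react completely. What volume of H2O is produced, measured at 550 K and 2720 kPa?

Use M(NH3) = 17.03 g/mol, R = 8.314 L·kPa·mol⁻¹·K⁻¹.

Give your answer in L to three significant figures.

6.53 L

n(NH3) = 91.8 / 17.03 = 5.390 mol
n(O2) = PV/RT = (1880 × 10.8) / (8.314 × 754.15) = 3.238 mol
For 5.390 mol NH3, stoichiometry requires (5/4) × 5.390 = 6.737 mol O2; 3.238 mol is available, so O2 is limiting.
n(H2O) = (6/5) × 3.238 = 3.886 mol
V(H2O) = nRT/P = 3.886 × 8.314 × 550 / 2720 = 6.533 L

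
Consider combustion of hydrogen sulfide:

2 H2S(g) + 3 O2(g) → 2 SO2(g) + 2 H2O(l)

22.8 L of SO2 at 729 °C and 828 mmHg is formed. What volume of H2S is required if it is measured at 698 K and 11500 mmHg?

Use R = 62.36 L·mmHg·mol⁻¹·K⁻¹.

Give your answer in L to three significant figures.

n(SO2) = PV/RT = (828 × 22.8) / (62.36 × 1002.15) = 0.3021 mol
n(H2S) = (2/2) × 0.3021 = 0.3021 mol
V = nRT/P = 0.3021 × 62.36 × 698 / 11500 = 1.143 L

1.14 L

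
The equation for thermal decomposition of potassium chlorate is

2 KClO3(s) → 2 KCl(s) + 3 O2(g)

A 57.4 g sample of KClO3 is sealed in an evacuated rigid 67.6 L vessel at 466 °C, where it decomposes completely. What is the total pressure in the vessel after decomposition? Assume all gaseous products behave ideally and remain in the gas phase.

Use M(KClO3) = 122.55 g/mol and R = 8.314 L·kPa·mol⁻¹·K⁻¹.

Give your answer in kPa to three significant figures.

n(KClO3) = 57.4 / 122.55 = 0.4684 mol
n(gas produced) = (3/2) × 0.4684 = 0.7026 mol
P = nRT/V = 0.7026 × 8.314 × 739.15 / 67.6 = 63.87 kPa

63.9 kPa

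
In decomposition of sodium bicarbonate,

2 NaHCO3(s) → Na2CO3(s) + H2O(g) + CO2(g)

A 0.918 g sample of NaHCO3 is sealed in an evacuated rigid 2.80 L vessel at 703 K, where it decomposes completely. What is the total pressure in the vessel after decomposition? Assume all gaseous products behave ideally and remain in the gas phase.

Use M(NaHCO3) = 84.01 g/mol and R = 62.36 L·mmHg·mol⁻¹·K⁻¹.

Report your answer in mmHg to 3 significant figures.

171 mmHg

n(NaHCO3) = 0.918 / 84.01 = 0.01093 mol
n(gas produced) = (2/2) × 0.01093 = 0.01093 mol
P = nRT/V = 0.01093 × 62.36 × 703 / 2.80 = 171.1 mmHg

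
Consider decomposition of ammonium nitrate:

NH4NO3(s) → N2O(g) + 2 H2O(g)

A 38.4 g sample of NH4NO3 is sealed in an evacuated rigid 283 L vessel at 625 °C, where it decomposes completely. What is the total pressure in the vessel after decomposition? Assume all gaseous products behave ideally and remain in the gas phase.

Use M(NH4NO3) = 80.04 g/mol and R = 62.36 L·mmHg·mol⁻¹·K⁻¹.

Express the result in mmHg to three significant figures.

n(NH4NO3) = 38.4 / 80.04 = 0.4798 mol
n(gas produced) = (3/1) × 0.4798 = 1.439 mol
P = nRT/V = 1.439 × 62.36 × 898.15 / 283 = 284.8 mmHg

285 mmHg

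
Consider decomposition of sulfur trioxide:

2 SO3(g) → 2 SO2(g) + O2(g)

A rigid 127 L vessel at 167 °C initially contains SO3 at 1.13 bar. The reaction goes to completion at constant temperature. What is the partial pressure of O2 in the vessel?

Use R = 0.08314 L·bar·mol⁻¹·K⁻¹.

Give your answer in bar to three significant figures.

0.565 bar

n(SO3)₀ = PV/RT = (1.13 × 127) / (0.08314 × 440.15) = 3.922 mol
n(O2) = (1/2) × 3.922 = 1.961 mol
P(O2) = nRT/V = 1.961 × 0.08314 × 440.15 / 127 = 0.5650 bar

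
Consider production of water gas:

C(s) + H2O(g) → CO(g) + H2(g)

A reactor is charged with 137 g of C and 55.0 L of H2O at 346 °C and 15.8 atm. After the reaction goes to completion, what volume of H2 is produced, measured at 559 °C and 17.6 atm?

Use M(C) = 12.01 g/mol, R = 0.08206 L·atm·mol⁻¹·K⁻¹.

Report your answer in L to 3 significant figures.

n(C) = 137 / 12.01 = 11.41 mol
n(H2O) = PV/RT = (15.8 × 55.0) / (0.08206 × 619.15) = 17.10 mol
For 11.41 mol C, stoichiometry requires (1/1) × 11.41 = 11.41 mol H2O; 17.10 mol is available, so C is limiting.
n(H2) = (1/1) × 11.41 = 11.41 mol
V(H2) = nRT/P = 11.41 × 0.08206 × 832.15 / 17.6 = 44.27 L

44.3 L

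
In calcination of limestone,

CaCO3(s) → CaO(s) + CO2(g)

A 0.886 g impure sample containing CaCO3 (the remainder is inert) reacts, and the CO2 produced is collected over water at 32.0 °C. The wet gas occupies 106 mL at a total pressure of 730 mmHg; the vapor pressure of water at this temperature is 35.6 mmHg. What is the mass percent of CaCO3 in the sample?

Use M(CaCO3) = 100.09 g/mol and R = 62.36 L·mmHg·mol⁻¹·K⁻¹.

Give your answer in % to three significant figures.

43.7 %

P(CO2) = 730 − 35.6 = 694.4 mmHg
n(CO2) = PV/RT = (694.4 × 0.1060) / (62.36 × 305.15) = 0.003868 mol
n(CaCO3) = (1/1) × 0.003868 = 0.003868 mol
m(CaCO3) = 0.003868 × 100.09 = 0.3871 g
%CaCO3 = 0.3871 / 0.886 × 100 = 43.69%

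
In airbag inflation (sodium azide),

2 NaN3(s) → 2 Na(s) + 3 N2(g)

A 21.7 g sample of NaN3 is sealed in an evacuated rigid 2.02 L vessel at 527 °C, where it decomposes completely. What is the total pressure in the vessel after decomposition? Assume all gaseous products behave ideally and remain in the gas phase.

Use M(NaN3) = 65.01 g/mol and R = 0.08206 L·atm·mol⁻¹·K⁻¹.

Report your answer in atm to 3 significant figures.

16.3 atm

n(NaN3) = 21.7 / 65.01 = 0.3338 mol
n(gas produced) = (3/2) × 0.3338 = 0.5007 mol
P = nRT/V = 0.5007 × 0.08206 × 800.15 / 2.02 = 16.28 atm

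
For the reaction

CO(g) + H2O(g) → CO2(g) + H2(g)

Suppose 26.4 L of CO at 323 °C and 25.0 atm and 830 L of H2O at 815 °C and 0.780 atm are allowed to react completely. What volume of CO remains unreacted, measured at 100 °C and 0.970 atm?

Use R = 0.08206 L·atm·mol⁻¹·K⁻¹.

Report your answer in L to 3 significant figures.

n(CO) = PV/RT = (25.0 × 26.4) / (0.08206 × 596.15) = 13.49 mol
n(H2O) = PV/RT = (0.780 × 830) / (0.08206 × 1088.15) = 7.250 mol
For 13.49 mol CO, stoichiometry requires (1/1) × 13.49 = 13.49 mol H2O; 7.250 mol is available, so H2O is limiting.
n(CO) consumed = (1/1) × 7.250 = 7.250 mol; remaining = 13.49 − 7.250 = 6.240 mol
V(CO) = nRT/P = 6.240 × 0.08206 × 373.15 / 0.970 = 197.0 L

197 L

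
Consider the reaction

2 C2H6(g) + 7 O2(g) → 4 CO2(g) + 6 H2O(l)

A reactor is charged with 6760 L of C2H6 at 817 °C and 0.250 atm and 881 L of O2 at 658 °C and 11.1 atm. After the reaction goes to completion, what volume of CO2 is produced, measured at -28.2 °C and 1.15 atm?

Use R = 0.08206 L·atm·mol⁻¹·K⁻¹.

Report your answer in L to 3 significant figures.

n(C2H6) = PV/RT = (0.250 × 6760) / (0.08206 × 1090.15) = 18.89 mol
n(O2) = PV/RT = (11.1 × 881) / (0.08206 × 931.15) = 128.0 mol
For 18.89 mol C2H6, stoichiometry requires (7/2) × 18.89 = 66.12 mol O2; 128.0 mol is available, so C2H6 is limiting.
n(CO2) = (4/2) × 18.89 = 37.78 mol
V(CO2) = nRT/P = 37.78 × 0.08206 × 244.95 / 1.15 = 660.3 L

660 L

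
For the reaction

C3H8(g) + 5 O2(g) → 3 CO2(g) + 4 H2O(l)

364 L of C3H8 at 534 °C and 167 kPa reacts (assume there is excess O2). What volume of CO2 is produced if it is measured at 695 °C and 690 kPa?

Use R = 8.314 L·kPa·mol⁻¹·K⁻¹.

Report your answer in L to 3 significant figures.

n(C3H8) = PV/RT = (167 × 364) / (8.314 × 807.15) = 9.058 mol
n(CO2) = (3/1) × 9.058 = 27.17 mol
V = nRT/P = 27.17 × 8.314 × 968.15 / 690 = 317.0 L

317 L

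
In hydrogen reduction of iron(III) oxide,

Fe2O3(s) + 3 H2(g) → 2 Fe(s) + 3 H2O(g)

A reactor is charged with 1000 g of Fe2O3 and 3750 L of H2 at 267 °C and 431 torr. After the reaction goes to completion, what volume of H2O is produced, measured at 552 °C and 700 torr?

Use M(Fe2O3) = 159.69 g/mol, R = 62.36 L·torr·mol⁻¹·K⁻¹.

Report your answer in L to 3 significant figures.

1380 L

n(Fe2O3) = 1000 / 159.69 = 6.262 mol
n(H2) = PV/RT = (431 × 3750) / (62.36 × 540.15) = 47.98 mol
For 6.262 mol Fe2O3, stoichiometry requires (3/1) × 6.262 = 18.79 mol H2; 47.98 mol is available, so Fe2O3 is limiting.
n(H2O) = (3/1) × 6.262 = 18.79 mol
V(H2O) = nRT/P = 18.79 × 62.36 × 825.15 / 700 = 1381 L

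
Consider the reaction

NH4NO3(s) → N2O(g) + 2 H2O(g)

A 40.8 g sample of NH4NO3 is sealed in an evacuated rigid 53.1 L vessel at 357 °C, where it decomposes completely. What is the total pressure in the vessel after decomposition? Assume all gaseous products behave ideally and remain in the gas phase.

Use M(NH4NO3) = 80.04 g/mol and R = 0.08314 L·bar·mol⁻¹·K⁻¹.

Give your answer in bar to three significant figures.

1.51 bar

n(NH4NO3) = 40.8 / 80.04 = 0.5097 mol
n(gas produced) = (3/1) × 0.5097 = 1.529 mol
P = nRT/V = 1.529 × 0.08314 × 630.15 / 53.1 = 1.509 bar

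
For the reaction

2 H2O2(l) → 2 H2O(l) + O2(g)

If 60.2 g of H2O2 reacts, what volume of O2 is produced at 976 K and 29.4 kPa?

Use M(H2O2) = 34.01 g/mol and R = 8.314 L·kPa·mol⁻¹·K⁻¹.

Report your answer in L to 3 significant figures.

n(H2O2) = 60.20 / 34.01 = 1.770 mol
n(O2) = (1/2) × 1.770 = 0.8850 mol
V = nRT/P = 0.8850 × 8.314 × 976 / 29.4 = 244.3 L

244 L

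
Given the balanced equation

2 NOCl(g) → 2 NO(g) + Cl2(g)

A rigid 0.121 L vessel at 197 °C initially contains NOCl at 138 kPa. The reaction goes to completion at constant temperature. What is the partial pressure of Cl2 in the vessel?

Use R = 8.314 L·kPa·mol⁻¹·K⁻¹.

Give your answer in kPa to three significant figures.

n(NOCl)₀ = PV/RT = (138 × 0.121) / (8.314 × 470.15) = 0.004272 mol
n(Cl2) = (1/2) × 0.004272 = 0.002136 mol
P(Cl2) = nRT/V = 0.002136 × 8.314 × 470.15 / 0.121 = 69.00 kPa

69.0 kPa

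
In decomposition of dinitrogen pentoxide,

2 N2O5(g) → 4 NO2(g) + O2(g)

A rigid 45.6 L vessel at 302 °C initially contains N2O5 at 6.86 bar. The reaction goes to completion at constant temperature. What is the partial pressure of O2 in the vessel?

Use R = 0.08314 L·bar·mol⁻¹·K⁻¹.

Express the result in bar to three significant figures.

3.43 bar

n(N2O5)₀ = PV/RT = (6.86 × 45.6) / (0.08314 × 575.15) = 6.542 mol
n(O2) = (1/2) × 6.542 = 3.271 mol
P(O2) = nRT/V = 3.271 × 0.08314 × 575.15 / 45.6 = 3.430 bar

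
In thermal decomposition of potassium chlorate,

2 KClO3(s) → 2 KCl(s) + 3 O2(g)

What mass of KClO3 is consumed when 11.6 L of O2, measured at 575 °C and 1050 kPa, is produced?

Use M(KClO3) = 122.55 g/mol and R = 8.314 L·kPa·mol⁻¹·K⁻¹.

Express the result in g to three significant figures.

n(O2) = PV/RT = (1050 × 11.6) / (8.314 × 848.15) = 1.727 mol
n(KClO3) = (2/3) × 1.727 = 1.151 mol
m(KClO3) = 1.151 × 122.55 = 141.1 g

141 g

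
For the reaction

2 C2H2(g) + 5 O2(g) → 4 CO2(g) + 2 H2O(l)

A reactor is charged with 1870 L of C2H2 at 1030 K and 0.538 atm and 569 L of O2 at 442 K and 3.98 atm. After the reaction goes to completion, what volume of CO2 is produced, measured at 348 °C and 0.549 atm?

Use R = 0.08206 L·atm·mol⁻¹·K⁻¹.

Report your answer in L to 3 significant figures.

n(C2H2) = PV/RT = (0.538 × 1870) / (0.08206 × 1030) = 11.90 mol
n(O2) = PV/RT = (3.98 × 569) / (0.08206 × 442) = 62.44 mol
For 11.90 mol C2H2, stoichiometry requires (5/2) × 11.90 = 29.75 mol O2; 62.44 mol is available, so C2H2 is limiting.
n(CO2) = (4/2) × 11.90 = 23.80 mol
V(CO2) = nRT/P = 23.80 × 0.08206 × 621.15 / 0.549 = 2210 L

2210 L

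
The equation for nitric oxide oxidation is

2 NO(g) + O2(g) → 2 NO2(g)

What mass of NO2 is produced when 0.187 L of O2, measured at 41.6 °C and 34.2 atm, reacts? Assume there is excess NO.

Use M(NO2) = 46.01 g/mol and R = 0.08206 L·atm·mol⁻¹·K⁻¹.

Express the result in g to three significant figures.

22.8 g

n(O2) = PV/RT = (34.2 × 0.187) / (0.08206 × 314.75) = 0.2476 mol
n(NO2) = (2/1) × 0.2476 = 0.4952 mol
m(NO2) = 0.4952 × 46.01 = 22.78 g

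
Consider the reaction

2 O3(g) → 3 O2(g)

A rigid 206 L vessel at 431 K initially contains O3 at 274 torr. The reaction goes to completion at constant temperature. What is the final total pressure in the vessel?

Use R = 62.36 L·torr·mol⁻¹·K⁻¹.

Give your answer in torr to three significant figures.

Rigid vessel, constant T ⇒ P scales with total gas moles (2 → 3).
P_final = (3/2) × 274 = 411.0 torr

411 torr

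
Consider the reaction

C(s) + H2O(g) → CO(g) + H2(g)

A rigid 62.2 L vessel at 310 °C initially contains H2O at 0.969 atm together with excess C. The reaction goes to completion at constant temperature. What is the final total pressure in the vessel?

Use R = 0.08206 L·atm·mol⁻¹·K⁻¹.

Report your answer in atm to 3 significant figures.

1.94 atm

Rigid vessel, constant T ⇒ P scales with total gas moles (1 → 2).
P_final = (2/1) × 0.969 = 1.938 atm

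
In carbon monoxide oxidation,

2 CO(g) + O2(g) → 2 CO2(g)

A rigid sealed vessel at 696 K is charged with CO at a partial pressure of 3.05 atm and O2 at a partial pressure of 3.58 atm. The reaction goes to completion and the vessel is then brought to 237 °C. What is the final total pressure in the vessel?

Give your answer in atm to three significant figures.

Because the vessel is rigid and T is held at 696 K, work the stoichiometry in partial pressures (P_i = n_iRT/V).
P(O2) required for 3.05 atm of CO = (1/2) × 3.05 = 1.525 atm; available 3.58 atm, so CO is limiting.
P(O2) remaining = 3.58 − (1/2) × 3.05 = 2.055 atm
P(gaseous products) = (2)/2 × 3.05 = 3.050 atm
P_total at 696 K = 2.055 + 3.050 = 5.105 atm
Scaling to 237 °C: P = 5.105 × 510.15/696 = 3.742 atm

3.74 atm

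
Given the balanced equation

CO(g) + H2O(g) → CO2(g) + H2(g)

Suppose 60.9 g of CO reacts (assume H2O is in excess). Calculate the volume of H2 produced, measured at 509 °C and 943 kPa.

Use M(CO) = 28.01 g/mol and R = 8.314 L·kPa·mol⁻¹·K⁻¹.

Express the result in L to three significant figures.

n(CO) = 60.90 / 28.01 = 2.174 mol
n(H2) = (1/1) × 2.174 = 2.174 mol
V = nRT/P = 2.174 × 8.314 × 782.15 / 943 = 14.99 L

15.0 L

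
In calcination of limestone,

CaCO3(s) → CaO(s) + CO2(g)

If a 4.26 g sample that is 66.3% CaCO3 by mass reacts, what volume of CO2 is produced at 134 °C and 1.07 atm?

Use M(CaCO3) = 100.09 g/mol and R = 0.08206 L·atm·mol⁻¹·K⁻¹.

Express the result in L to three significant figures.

mass of CaCO3 = 4.26 × 66.3/100 = 2.824 g
n(CaCO3) = 2.824 / 100.09 = 0.02821 mol
n(CO2) = (1/1) × 0.02821 = 0.02821 mol
V = nRT/P = 0.02821 × 0.08206 × 407.15 / 1.07 = 0.8809 L

0.881 L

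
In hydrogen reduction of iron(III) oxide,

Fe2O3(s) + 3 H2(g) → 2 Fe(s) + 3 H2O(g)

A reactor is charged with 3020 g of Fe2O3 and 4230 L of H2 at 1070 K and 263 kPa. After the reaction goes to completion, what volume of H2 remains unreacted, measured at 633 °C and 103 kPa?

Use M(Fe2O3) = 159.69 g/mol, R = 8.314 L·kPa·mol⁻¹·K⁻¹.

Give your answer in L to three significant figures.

5000 L

n(Fe2O3) = 3020 / 159.69 = 18.91 mol
n(H2) = PV/RT = (263 × 4230) / (8.314 × 1070) = 125.1 mol
For 18.91 mol Fe2O3, stoichiometry requires (3/1) × 18.91 = 56.73 mol H2; 125.1 mol is available, so Fe2O3 is limiting.
n(H2) consumed = (3/1) × 18.91 = 56.73 mol; remaining = 125.1 − 56.73 = 68.37 mol
V(H2) = nRT/P = 68.37 × 8.314 × 906.15 / 103 = 5001 L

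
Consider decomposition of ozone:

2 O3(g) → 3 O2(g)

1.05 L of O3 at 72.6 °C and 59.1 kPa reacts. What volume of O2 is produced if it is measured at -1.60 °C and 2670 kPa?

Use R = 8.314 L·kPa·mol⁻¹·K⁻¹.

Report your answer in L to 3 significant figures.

n(O3) = PV/RT = (59.1 × 1.05) / (8.314 × 345.75) = 0.02159 mol
n(O2) = (3/2) × 0.02159 = 0.03239 mol
V = nRT/P = 0.03239 × 8.314 × 271.55 / 2670 = 0.02739 L

0.0274 L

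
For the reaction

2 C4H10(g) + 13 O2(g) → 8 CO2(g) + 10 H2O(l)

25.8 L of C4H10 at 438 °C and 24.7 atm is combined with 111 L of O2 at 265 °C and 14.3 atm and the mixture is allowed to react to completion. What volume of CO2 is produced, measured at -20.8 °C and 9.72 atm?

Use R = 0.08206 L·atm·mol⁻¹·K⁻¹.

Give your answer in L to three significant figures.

n(C4H10) = PV/RT = (24.7 × 25.8) / (0.08206 × 711.15) = 10.92 mol
n(O2) = PV/RT = (14.3 × 111) / (0.08206 × 538.15) = 35.94 mol
For 10.92 mol C4H10, stoichiometry requires (13/2) × 10.92 = 70.98 mol O2; 35.94 mol is available, so O2 is limiting.
n(CO2) = (8/13) × 35.94 = 22.12 mol
V(CO2) = nRT/P = 22.12 × 0.08206 × 252.35 / 9.72 = 47.13 L

47.1 L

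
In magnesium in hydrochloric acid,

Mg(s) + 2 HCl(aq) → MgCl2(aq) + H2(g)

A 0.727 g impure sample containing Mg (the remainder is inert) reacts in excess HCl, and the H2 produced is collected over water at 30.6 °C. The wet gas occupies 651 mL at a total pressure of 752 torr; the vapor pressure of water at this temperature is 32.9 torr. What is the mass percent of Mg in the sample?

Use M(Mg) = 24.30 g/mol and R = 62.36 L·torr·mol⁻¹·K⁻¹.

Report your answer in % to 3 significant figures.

P(H2) = 752 − 32.9 = 719.1 torr
n(H2) = PV/RT = (719.1 × 0.6510) / (62.36 × 303.75) = 0.02471 mol
n(Mg) = (1/1) × 0.02471 = 0.02471 mol
m(Mg) = 0.02471 × 24.30 = 0.6005 g
%Mg = 0.6005 / 0.727 × 100 = 82.60%

82.6 %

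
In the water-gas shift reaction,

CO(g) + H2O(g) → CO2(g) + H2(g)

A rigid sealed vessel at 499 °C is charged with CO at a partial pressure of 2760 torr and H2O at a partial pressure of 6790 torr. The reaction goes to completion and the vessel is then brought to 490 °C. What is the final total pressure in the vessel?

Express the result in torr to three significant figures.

9440 torr

At constant V, partial pressures at 499 °C are proportional to moles, so apply stoichiometry directly to pressures.
P(H2O) required for 2760 torr of CO = (1/1) × 2760 = 2760 torr; available 6790 torr, so CO is limiting.
P(H2O) remaining = 6790 − (1/1) × 2760 = 4030 torr
P(gaseous products) = (1+1)/1 × 2760 = 5520 torr
P_total at 499 °C = 4030 + 5520 = 9550 torr
Scaling to 490 °C: P = 9550 × 763.15/772.15 = 9439 torr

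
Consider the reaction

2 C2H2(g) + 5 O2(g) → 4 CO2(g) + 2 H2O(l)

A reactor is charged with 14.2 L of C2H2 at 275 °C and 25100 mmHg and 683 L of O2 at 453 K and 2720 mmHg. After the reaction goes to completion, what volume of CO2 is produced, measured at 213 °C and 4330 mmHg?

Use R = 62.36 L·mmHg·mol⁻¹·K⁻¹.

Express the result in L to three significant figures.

146 L

n(C2H2) = PV/RT = (25100 × 14.2) / (62.36 × 548.15) = 10.43 mol
n(O2) = PV/RT = (2720 × 683) / (62.36 × 453) = 65.76 mol
For 10.43 mol C2H2, stoichiometry requires (5/2) × 10.43 = 26.07 mol O2; 65.76 mol is available, so C2H2 is limiting.
n(CO2) = (4/2) × 10.43 = 20.86 mol
V(CO2) = nRT/P = 20.86 × 62.36 × 486.15 / 4330 = 146.1 L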